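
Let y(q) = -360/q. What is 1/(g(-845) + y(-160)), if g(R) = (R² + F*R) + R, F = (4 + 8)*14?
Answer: 4/2284889 ≈ 1.7506e-6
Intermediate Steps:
F = 168 (F = 12*14 = 168)
g(R) = R² + 169*R (g(R) = (R² + 168*R) + R = R² + 169*R)
1/(g(-845) + y(-160)) = 1/(-845*(169 - 845) - 360/(-160)) = 1/(-845*(-676) - 360*(-1/160)) = 1/(571220 + 9/4) = 1/(2284889/4) = 4/2284889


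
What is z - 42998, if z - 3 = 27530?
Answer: -15465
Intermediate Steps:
z = 27533 (z = 3 + 27530 = 27533)
z - 42998 = 27533 - 42998 = -15465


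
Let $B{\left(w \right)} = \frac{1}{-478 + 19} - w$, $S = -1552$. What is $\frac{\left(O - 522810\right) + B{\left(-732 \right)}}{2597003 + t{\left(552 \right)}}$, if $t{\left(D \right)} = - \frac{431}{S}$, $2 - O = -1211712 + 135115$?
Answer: $\frac{395023014176}{1850022030933} \approx 0.21352$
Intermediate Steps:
$B{\left(w \right)} = - \frac{1}{459} - w$ ($B{\left(w \right)} = \frac{1}{-459} - w = - \frac{1}{459} - w$)
$O = 1076599$ ($O = 2 - \left(-1211712 + 135115\right) = 2 - -1076597 = 2 + 1076597 = 1076599$)
$t{\left(D \right)} = \frac{431}{1552}$ ($t{\left(D \right)} = - \frac{431}{-1552} = \left(-431\right) \left(- \frac{1}{1552}\right) = \frac{431}{1552}$)
$\frac{\left(O - 522810\right) + B{\left(-732 \right)}}{2597003 + t{\left(552 \right)}} = \frac{\left(1076599 - 522810\right) - - \frac{335987}{459}}{2597003 + \frac{431}{1552}} = \frac{553789 + \left(- \frac{1}{459} + 732\right)}{\frac{4030549087}{1552}} = \left(553789 + \frac{335987}{459}\right) \frac{1552}{4030549087} = \frac{254525138}{459} \cdot \frac{1552}{4030549087} = \frac{395023014176}{1850022030933}$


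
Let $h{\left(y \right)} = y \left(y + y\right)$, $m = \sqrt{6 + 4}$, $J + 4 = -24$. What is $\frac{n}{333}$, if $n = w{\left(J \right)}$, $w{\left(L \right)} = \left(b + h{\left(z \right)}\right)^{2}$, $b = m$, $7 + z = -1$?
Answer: $\frac{\left(128 + \sqrt{10}\right)^{2}}{333} \approx 51.662$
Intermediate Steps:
$z = -8$ ($z = -7 - 1 = -8$)
$J = -28$ ($J = -4 - 24 = -28$)
$m = \sqrt{10} \approx 3.1623$
$b = \sqrt{10} \approx 3.1623$
$h{\left(y \right)} = 2 y^{2}$ ($h{\left(y \right)} = y 2 y = 2 y^{2}$)
$w{\left(L \right)} = \left(128 + \sqrt{10}\right)^{2}$ ($w{\left(L \right)} = \left(\sqrt{10} + 2 \left(-8\right)^{2}\right)^{2} = \left(\sqrt{10} + 2 \cdot 64\right)^{2} = \left(\sqrt{10} + 128\right)^{2} = \left(128 + \sqrt{10}\right)^{2}$)
$n = \left(128 + \sqrt{10}\right)^{2} \approx 17204.0$
$\frac{n}{333} = \frac{\left(128 + \sqrt{10}\right)^{2}}{333}$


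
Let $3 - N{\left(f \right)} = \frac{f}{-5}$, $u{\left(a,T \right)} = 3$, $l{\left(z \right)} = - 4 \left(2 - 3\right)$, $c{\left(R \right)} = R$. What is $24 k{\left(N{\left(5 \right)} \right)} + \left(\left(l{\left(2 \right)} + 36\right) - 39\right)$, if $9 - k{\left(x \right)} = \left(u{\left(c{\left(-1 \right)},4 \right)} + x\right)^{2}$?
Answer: $-959$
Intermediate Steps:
$l{\left(z \right)} = 4$ ($l{\left(z \right)} = \left(-4\right) \left(-1\right) = 4$)
$N{\left(f \right)} = 3 + \frac{f}{5}$ ($N{\left(f \right)} = 3 - \frac{f}{-5} = 3 - f \left(- \frac{1}{5}\right) = 3 - - \frac{f}{5} = 3 + \frac{f}{5}$)
$k{\left(x \right)} = 9 - \left(3 + x\right)^{2}$
$24 k{\left(N{\left(5 \right)} \right)} + \left(\left(l{\left(2 \right)} + 36\right) - 39\right) = 24 \left(9 - \left(3 + \left(3 + \frac{1}{5} \cdot 5\right)\right)^{2}\right) + \left(\left(4 + 36\right) - 39\right) = 24 \left(9 - \left(3 + \left(3 + 1\right)\right)^{2}\right) + \left(40 - 39\right) = 24 \left(9 - \left(3 + 4\right)^{2}\right) + 1 = 24 \left(9 - 7^{2}\right) + 1 = 24 \left(9 - 49\right) + 1 = 24 \left(-40\right) + 1 = -960 + 1 = -959$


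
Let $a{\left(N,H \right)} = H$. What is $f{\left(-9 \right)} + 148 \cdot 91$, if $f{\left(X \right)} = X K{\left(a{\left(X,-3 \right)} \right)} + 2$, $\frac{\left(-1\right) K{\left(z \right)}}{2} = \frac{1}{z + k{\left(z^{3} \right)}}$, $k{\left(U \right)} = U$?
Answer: $\frac{67347}{5} \approx 13469.0$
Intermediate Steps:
$K{\left(z \right)} = - \frac{2}{z + z^{3}}$
$f{\left(X \right)} = 2 + \frac{X}{15}$ ($f{\left(X \right)} = X \left(- \frac{2}{-3 + \left(-3\right)^{3}}\right) + 2 = X \left(- \frac{2}{-3 - 27}\right) + 2 = X \left(- \frac{2}{-30}\right) + 2 = X \left(\left(-2\right) \left(- \frac{1}{30}\right)\right) + 2 = X \frac{1}{15} + 2 = \frac{X}{15} + 2 = 2 + \frac{X}{15}$)
$f{\left(-9 \right)} + 148 \cdot 91 = \left(2 + \frac{1}{15} \left(-9\right)\right) + 148 \cdot 91 = \left(2 - \frac{3}{5}\right) + 13468 = \frac{7}{5} + 13468 = \frac{67347}{5}$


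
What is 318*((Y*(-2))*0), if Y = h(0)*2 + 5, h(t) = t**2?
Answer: 0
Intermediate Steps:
Y = 5 (Y = 0**2*2 + 5 = 0*2 + 5 = 0 + 5 = 5)
318*((Y*(-2))*0) = 318*((5*(-2))*0) = 318*(-10*0) = 318*0 = 0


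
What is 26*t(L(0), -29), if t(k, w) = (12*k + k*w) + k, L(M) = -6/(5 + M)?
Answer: 2496/5 ≈ 499.20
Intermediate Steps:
t(k, w) = 13*k + k*w
26*t(L(0), -29) = 26*((-6/(5 + 0))*(13 - 29)) = 26*(-6/5*(-16)) = 26*(96/5) = 2496/5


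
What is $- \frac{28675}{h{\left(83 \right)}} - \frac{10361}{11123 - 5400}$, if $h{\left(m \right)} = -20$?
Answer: $\frac{32779961}{22892} \approx 1431.9$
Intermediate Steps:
$- \frac{28675}{h{\left(83 \right)}} - \frac{10361}{11123 - 5400} = - \frac{28675}{-20} - \frac{10361}{11123 - 5400} = \left(-28675\right) \left(- \frac{1}{20}\right) - \frac{10361}{11123 - 5400} = \frac{5735}{4} - \frac{10361}{5723} = \frac{32779961}{22892}$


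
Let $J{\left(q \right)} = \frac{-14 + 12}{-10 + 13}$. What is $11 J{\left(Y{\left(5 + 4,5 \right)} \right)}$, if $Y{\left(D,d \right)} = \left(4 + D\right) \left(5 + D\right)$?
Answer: $- \frac{22}{3} \approx -7.3333$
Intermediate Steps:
$J{\left(q \right)} = - \frac{2}{3}$
$11 J{\left(Y{\left(5 + 4,5 \right)} \right)} = 11 \left(- \frac{2}{3}\right) = - \frac{22}{3}$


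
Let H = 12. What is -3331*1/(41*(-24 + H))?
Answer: 3331/492 ≈ 6.7703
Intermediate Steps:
-3331*1/(41*(-24 + H)) = -3331*1/(41*(-24 + 12)) = -3331/((-12*41)) = -3331/(-492) = -3331*(-1/492) = 3331/492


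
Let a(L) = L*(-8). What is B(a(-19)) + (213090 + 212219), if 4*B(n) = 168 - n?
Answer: 425313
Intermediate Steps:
a(L) = -8*L
B(n) = 42 - n/4 (B(n) = (168 - n)/4 = 42 - n/4)
B(a(-19)) + (213090 + 212219) = (42 - (-2)*(-19)) + (213090 + 212219) = (42 - ¼*152) + 425309 = (42 - 38) + 425309 = 4 + 425309 = 425313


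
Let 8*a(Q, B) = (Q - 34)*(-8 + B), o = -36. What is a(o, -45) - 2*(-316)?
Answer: 4383/4 ≈ 1095.8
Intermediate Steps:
a(Q, B) = (-34 + Q)*(-8 + B)/8 (a(Q, B) = ((Q - 34)*(-8 + B))/8 = ((-34 + Q)*(-8 + B))/8 = (-34 + Q)*(-8 + B)/8)
a(o, -45) - 2*(-316) = (34 - 1*(-36) - 17/4*(-45) + (1/8)*(-45)*(-36)) - 2*(-316) = (34 + 36 + 765/4 + 405/2) - 1*(-632) = 1855/4 + 632 = 4383/4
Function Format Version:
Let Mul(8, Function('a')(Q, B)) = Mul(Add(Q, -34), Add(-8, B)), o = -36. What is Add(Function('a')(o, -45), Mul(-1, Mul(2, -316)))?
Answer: Rational(4383, 4) ≈ 1095.8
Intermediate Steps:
Function('a')(Q, B) = Mul(Rational(1, 8), Add(-34, Q), Add(-8, B)) (Function('a')(Q, B) = Mul(Rational(1, 8), Mul(Add(Q, -34), Add(-8, B))) = Mul(Rational(1, 8), Mul(Add(-34, Q), Add(-8, B))) = Mul(Rational(1, 8), Add(-34, Q), Add(-8, B)))
Add(Function('a')(o, -45), Mul(-1, Mul(2, -316))) = Add(Add(34, Mul(-1, -36), Mul(Rational(-17, 4), -45), Mul(Rational(1, 8), -45, -36)), Mul(-1, Mul(2, -316))) = Add(Add(34, 36, Rational(765, 4), Rational(405, 2)), Mul(-1, -632)) = Add(Rational(1855, 4), 632) = Rational(4383, 4)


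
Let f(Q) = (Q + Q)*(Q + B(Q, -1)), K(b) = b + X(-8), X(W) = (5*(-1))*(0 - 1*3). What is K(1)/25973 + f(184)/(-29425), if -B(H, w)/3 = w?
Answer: -162444288/69477775 ≈ -2.3381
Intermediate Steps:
B(H, w) = -3*w
X(W) = 15 (X(W) = -5*(0 - 3) = -5*(-3) = 15)
K(b) = 15 + b (K(b) = b + 15 = 15 + b)
f(Q) = 2*Q*(3 + Q) (f(Q) = (Q + Q)*(Q - 3*(-1)) = (2*Q)*(Q + 3) = (2*Q)*(3 + Q) = 2*Q*(3 + Q))
K(1)/25973 + f(184)/(-29425) = (15 + 1)/25973 + (2*184*(3 + 184))/(-29425) = 16*(1/25973) + (2*184*187)*(-1/29425) = 16/25973 + 68816*(-1/29425) = 16/25973 - 6256/2675 = -162444288/69477775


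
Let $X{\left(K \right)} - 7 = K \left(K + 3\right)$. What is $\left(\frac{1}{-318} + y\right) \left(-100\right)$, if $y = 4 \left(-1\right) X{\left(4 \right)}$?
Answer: $\frac{2226050}{159} \approx 14000.0$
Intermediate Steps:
$X{\left(K \right)} = 7 + K \left(3 + K\right)$ ($X{\left(K \right)} = 7 + K \left(K + 3\right) = 7 + K \left(3 + K\right)$)
$y = -140$ ($y = 4 \left(-1\right) \left(7 + 4^{2} + 3 \cdot 4\right) = - 4 \left(7 + 16 + 12\right) = \left(-4\right) 35 = -140$)
$\left(\frac{1}{-318} + y\right) \left(-100\right) = \left(\frac{1}{-318} - 140\right) \left(-100\right) = \left(- \frac{1}{318} - 140\right) \left(-100\right) = \left(- \frac{44521}{318}\right) \left(-100\right) = \frac{2226050}{159}$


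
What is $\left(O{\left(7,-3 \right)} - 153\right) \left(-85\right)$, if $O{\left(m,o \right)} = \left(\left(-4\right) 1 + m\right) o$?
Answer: $13770$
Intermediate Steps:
$O{\left(m,o \right)} = o \left(-4 + m\right)$ ($O{\left(m,o \right)} = \left(-4 + m\right) o = o \left(-4 + m\right)$)
$\left(O{\left(7,-3 \right)} - 153\right) \left(-85\right) = \left(- 3 \left(-4 + 7\right) - 153\right) \left(-85\right) = \left(\left(-3\right) 3 - 153\right) \left(-85\right) = \left(-9 - 153\right) \left(-85\right) = \left(-162\right) \left(-85\right) = 13770$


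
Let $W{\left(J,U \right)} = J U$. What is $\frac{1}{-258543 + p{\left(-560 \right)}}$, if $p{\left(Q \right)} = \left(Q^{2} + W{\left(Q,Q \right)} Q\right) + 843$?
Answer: $- \frac{1}{175560100} \approx -5.6961 \cdot 10^{-9}$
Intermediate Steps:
$p{\left(Q \right)} = 843 + Q^{2} + Q^{3}$ ($p{\left(Q \right)} = \left(Q^{2} + Q Q Q\right) + 843 = \left(Q^{2} + Q^{2} Q\right) + 843 = \left(Q^{2} + Q^{3}\right) + 843 = 843 + Q^{2} + Q^{3}$)
$\frac{1}{-258543 + p{\left(-560 \right)}} = \frac{1}{-258543 + \left(843 + \left(-560\right)^{2} + \left(-560\right)^{3}\right)} = \frac{1}{-258543 + \left(843 + 313600 - 175616000\right)} = \frac{1}{-258543 - 175301557} = \frac{1}{-175560100} = - \frac{1}{175560100}$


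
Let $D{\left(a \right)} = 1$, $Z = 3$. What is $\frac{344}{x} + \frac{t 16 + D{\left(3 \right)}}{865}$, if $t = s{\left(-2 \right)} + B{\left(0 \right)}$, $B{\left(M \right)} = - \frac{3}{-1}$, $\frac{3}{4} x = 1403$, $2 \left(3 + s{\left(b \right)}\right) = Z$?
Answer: $\frac{51649}{242719} \approx 0.21279$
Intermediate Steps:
$s{\left(b \right)} = - \frac{3}{2}$ ($s{\left(b \right)} = -3 + \frac{1}{2} \cdot 3 = -3 + \frac{3}{2} = - \frac{3}{2}$)
$x = \frac{5612}{3}$ ($x = \frac{4}{3} \cdot 1403 = \frac{5612}{3} \approx 1870.7$)
$B{\left(M \right)} = 3$ ($B{\left(M \right)} = \left(-3\right) \left(-1\right) = 3$)
$t = \frac{3}{2}$ ($t = - \frac{3}{2} + 3 = \frac{3}{2} \approx 1.5$)
$\frac{344}{x} + \frac{t 16 + D{\left(3 \right)}}{865} = \frac{344}{\frac{5612}{3}} + \frac{\frac{3}{2} \cdot 16 + 1}{865} = 344 \cdot \frac{3}{5612} + \left(24 + 1\right) \frac{1}{865} = \frac{258}{1403} + 25 \cdot \frac{1}{865} = \frac{258}{1403} + \frac{5}{173} = \frac{51649}{242719}$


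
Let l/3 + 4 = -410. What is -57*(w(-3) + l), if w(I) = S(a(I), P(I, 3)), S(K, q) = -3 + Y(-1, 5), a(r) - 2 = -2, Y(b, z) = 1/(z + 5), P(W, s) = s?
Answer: 709593/10 ≈ 70959.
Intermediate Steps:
l = -1242 (l = -12 + 3*(-410) = -12 - 1230 = -1242)
Y(b, z) = 1/(5 + z)
a(r) = 0 (a(r) = 2 - 2 = 0)
S(K, q) = -29/10 (S(K, q) = -3 + 1/(5 + 5) = -3 + 1/10 = -3 + ⅒ = -29/10)
w(I) = -29/10
-57*(w(-3) + l) = -57*(-29/10 - 1242) = -57*(-12449/10) = 709593/10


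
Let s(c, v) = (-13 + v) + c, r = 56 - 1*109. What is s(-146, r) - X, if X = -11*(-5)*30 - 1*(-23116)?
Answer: -24978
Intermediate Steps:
r = -53 (r = 56 - 109 = -53)
s(c, v) = -13 + c + v
X = 24766 (X = 55*30 + 23116 = 1650 + 23116 = 24766)
s(-146, r) - X = (-13 - 146 - 53) - 1*24766 = -212 - 24766 = -24978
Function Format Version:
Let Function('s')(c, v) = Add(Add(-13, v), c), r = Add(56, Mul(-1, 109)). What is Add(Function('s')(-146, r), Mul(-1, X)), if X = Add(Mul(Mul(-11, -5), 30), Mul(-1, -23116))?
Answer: -24978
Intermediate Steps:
r = -53 (r = Add(56, -109) = -53)
Function('s')(c, v) = Add(-13, c, v)
X = 24766 (X = Add(Mul(55, 30), 23116) = Add(1650, 23116) = 24766)
Add(Function('s')(-146, r), Mul(-1, X)) = Add(Add(-13, -146, -53), Mul(-1, 24766)) = Add(-212, -24766) = -24978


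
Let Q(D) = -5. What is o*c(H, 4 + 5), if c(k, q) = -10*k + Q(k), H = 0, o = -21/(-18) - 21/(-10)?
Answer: -49/3 ≈ -16.333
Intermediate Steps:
o = 49/15 (o = -21*(-1/18) - 21*(-⅒) = 7/6 + 21/10 = 49/15 ≈ 3.2667)
c(k, q) = -5 - 10*k (c(k, q) = -10*k - 5 = -5 - 10*k)
o*c(H, 4 + 5) = 49*(-5 - 10*0)/15 = 49*(-5 + 0)/15 = (49/15)*(-5) = -49/3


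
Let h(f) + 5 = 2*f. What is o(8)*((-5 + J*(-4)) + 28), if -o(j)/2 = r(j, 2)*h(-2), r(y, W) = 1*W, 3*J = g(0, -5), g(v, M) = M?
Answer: 1068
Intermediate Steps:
J = -5/3 (J = (⅓)*(-5) = -5/3 ≈ -1.6667)
r(y, W) = W
h(f) = -5 + 2*f
o(j) = 36 (o(j) = -4*(-5 + 2*(-2)) = -4*(-5 - 4) = -4*(-9) = -2*(-18) = 36)
o(8)*((-5 + J*(-4)) + 28) = 36*((-5 - 5/3*(-4)) + 28) = 36*((-5 + 20/3) + 28) = 36*(5/3 + 28) = 36*(89/3) = 1068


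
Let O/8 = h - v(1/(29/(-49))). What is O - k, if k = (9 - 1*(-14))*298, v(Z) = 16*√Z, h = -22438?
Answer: -186358 - 896*I*√29/29 ≈ -1.8636e+5 - 166.38*I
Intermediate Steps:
k = 6854 (k = (9 + 14)*298 = 23*298 = 6854)
O = -179504 - 896*I*√29/29 (O = 8*(-22438 - 16*√(1/(29/(-49)))) = 8*(-22438 - 16*√(1/(29*(-1/49)))) = 8*(-22438 - 16*√(1/(-29/49))) = 8*(-22438 - 16*√(-49/29)) = 8*(-22438 - 16*7*I*√29/29) = 8*(-22438 - 112*I*√29/29) = -179504 - 896*I*√29/29 ≈ -1.795e+5 - 166.38*I)
O - k = (-179504 - 896*I*√29/29) - 1*6854 = (-179504 - 896*I*√29/29) - 6854 = -186358 - 896*I*√29/29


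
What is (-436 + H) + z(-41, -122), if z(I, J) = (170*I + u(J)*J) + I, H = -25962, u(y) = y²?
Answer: -1849257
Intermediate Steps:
z(I, J) = J³ + 171*I (z(I, J) = (170*I + J²*J) + I = (170*I + J³) + I = (J³ + 170*I) + I = J³ + 171*I)
(-436 + H) + z(-41, -122) = (-436 - 25962) + ((-122)³ + 171*(-41)) = -26398 + (-1815848 - 7011) = -26398 - 1822859 = -1849257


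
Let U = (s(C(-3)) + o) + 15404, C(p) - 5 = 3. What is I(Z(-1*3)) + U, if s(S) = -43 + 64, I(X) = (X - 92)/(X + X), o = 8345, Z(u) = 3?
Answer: 142531/6 ≈ 23755.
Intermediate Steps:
C(p) = 8 (C(p) = 5 + 3 = 8)
I(X) = (-92 + X)/(2*X) (I(X) = (-92 + X)/((2*X)) = (-92 + X)*(1/(2*X)) = (-92 + X)/(2*X))
s(S) = 21
U = 23770 (U = (21 + 8345) + 15404 = 8366 + 15404 = 23770)
I(Z(-1*3)) + U = (½)*(-92 + 3)/3 + 23770 = (½)*(⅓)*(-89) + 23770 = -89/6 + 23770 = 142531/6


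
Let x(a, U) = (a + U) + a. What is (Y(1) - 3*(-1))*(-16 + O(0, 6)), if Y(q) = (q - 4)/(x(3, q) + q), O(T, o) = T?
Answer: -42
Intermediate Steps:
x(a, U) = U + 2*a (x(a, U) = (U + a) + a = U + 2*a)
Y(q) = (-4 + q)/(6 + 2*q) (Y(q) = (q - 4)/((q + 2*3) + q) = (-4 + q)/((q + 6) + q) = (-4 + q)/((6 + q) + q) = (-4 + q)/(6 + 2*q))
(Y(1) - 3*(-1))*(-16 + O(0, 6)) = ((-4 + 1)/(2*(3 + 1)) - 3*(-1))*(-16 + 0) = ((½)*(-3)/4 + 3)*(-16) = ((½)*(¼)*(-3) + 3)*(-16) = (-3/8 + 3)*(-16) = (21/8)*(-16) = -42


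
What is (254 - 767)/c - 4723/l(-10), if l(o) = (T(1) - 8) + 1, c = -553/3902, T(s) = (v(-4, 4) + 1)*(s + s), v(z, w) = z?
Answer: 28634257/7189 ≈ 3983.1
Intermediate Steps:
T(s) = -6*s (T(s) = (-4 + 1)*(s + s) = -6*s)
c = -553/3902 (c = -553*1/3902 = -553/3902 ≈ -0.14172)
l(o) = -13 (l(o) = (-6*1 - 8) + 1 = (-6 - 8) + 1 = -14 + 1 = -13)
(254 - 767)/c - 4723/l(-10) = (254 - 767)/(-553/3902) - 4723/(-13) = -513*(-3902/553) - 4723*(-1/13) = 2001726/553 + 4723/13 = 28634257/7189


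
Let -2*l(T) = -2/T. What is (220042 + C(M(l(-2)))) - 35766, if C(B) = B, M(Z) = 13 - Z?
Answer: 368579/2 ≈ 1.8429e+5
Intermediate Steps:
l(T) = 1/T (l(T) = -(-1)/T = 1/T)
(220042 + C(M(l(-2)))) - 35766 = (220042 + (13 - 1/(-2))) - 35766 = (220042 + (13 - 1*(-½))) - 35766 = (220042 + (13 + ½)) - 35766 = (220042 + 27/2) - 35766 = 440111/2 - 35766 = 368579/2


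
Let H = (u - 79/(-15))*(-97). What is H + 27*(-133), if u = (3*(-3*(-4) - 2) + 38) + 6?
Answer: -169198/15 ≈ -11280.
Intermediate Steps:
u = 74 (u = (3*(12 - 2) + 38) + 6 = (3*10 + 38) + 6 = (30 + 38) + 6 = 68 + 6 = 74)
H = -115333/15 (H = (74 - 79/(-15))*(-97) = (74 - 79*(-1/15))*(-97) = (74 + 79/15)*(-97) = (1189/15)*(-97) = -115333/15 ≈ -7688.9)
H + 27*(-133) = -115333/15 + 27*(-133) = -115333/15 - 3591 = -169198/15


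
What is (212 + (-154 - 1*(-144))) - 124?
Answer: 78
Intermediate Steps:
(212 + (-154 - 1*(-144))) - 124 = (212 + (-154 + 144)) - 124 = (212 - 10) - 124 = 202 - 124 = 78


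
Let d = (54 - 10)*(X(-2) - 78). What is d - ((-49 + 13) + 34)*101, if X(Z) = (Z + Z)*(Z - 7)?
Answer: -1646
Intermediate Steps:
X(Z) = 2*Z*(-7 + Z) (X(Z) = (2*Z)*(-7 + Z) = 2*Z*(-7 + Z))
d = -1848 (d = (54 - 10)*(2*(-2)*(-7 - 2) - 78) = 44*(2*(-2)*(-9) - 78) = 44*(36 - 78) = 44*(-42) = -1848)
d - ((-49 + 13) + 34)*101 = -1848 - ((-49 + 13) + 34)*101 = -1848 - (-36 + 34)*101 = -1848 - 1*(-2)*101 = -1848 + 2*101 = -1848 + 202 = -1646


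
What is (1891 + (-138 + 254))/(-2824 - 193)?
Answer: -2007/3017 ≈ -0.66523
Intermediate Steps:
(1891 + (-138 + 254))/(-2824 - 193) = (1891 + 116)/(-3017) = 2007*(-1/3017) = -2007/3017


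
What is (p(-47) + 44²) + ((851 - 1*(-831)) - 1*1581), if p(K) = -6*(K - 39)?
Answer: 2553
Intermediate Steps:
p(K) = 234 - 6*K (p(K) = -6*(-39 + K) = 234 - 6*K)
(p(-47) + 44²) + ((851 - 1*(-831)) - 1*1581) = ((234 - 6*(-47)) + 44²) + ((851 - 1*(-831)) - 1*1581) = ((234 + 282) + 1936) + ((851 + 831) - 1581) = (516 + 1936) + (1682 - 1581) = 2452 + 101 = 2553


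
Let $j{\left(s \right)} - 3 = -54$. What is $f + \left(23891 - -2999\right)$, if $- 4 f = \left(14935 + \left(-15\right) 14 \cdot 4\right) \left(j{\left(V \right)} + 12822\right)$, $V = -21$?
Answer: $- \frac{179899685}{4} \approx -4.4975 \cdot 10^{7}$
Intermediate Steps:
$j{\left(s \right)} = -51$ ($j{\left(s \right)} = 3 - 54 = -51$)
$f = - \frac{180007245}{4}$ ($f = - \frac{\left(14935 + \left(-15\right) 14 \cdot 4\right) \left(-51 + 12822\right)}{4} = - \frac{\left(14935 - 840\right) 12771}{4} = - \frac{14095 \cdot 12771}{4} = \left(- \frac{1}{4}\right) 180007245 = - \frac{180007245}{4} \approx -4.5002 \cdot 10^{7}$)
$f + \left(23891 - -2999\right) = - \frac{180007245}{4} + \left(23891 - -2999\right) = - \frac{180007245}{4} + \left(23891 + 2999\right) = - \frac{180007245}{4} + 26890 = - \frac{179899685}{4}$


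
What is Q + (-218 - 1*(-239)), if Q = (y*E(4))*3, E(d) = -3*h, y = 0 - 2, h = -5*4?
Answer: -339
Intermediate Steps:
h = -20
y = -2
E(d) = 60 (E(d) = -3*(-20) = 60)
Q = -360 (Q = -2*60*3 = -120*3 = -360)
Q + (-218 - 1*(-239)) = -360 + (-218 - 1*(-239)) = -360 + (-218 + 239) = -360 + 21 = -339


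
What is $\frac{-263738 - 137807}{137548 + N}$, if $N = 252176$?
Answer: $- \frac{401545}{389724} \approx -1.0303$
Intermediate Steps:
$\frac{-263738 - 137807}{137548 + N} = \frac{-263738 - 137807}{137548 + 252176} = - \frac{401545}{389724}$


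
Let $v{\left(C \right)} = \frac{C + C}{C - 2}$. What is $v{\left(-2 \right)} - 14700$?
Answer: $-14699$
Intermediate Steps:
$v{\left(C \right)} = \frac{2 C}{-2 + C}$
$v{\left(-2 \right)} - 14700 = 2 \left(-2\right) \frac{1}{-2 - 2} - 14700 = 2 \left(-2\right) \frac{1}{-4} - 14700 = 2 \left(-2\right) \left(- \frac{1}{4}\right) - 14700 = 1 - 14700 = -14699$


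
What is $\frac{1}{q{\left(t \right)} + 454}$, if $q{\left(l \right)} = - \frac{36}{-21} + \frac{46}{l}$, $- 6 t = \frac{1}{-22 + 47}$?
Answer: $- \frac{7}{45110} \approx -0.00015518$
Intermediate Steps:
$t = - \frac{1}{150}$ ($t = - \frac{1}{6 \left(-22 + 47\right)} = - \frac{1}{6 \cdot 25} = \left(- \frac{1}{6}\right) \frac{1}{25} = - \frac{1}{150} \approx -0.0066667$)
$q{\left(l \right)} = \frac{12}{7} + \frac{46}{l}$ ($q{\left(l \right)} = \left(-36\right) \left(- \frac{1}{21}\right) + \frac{46}{l} = \frac{12}{7} + \frac{46}{l}$)
$\frac{1}{q{\left(t \right)} + 454} = \frac{1}{\left(\frac{12}{7} + \frac{46}{- \frac{1}{150}}\right) + 454} = \frac{1}{\left(\frac{12}{7} + 46 \left(-150\right)\right) + 454} = \frac{1}{\left(\frac{12}{7} - 6900\right) + 454} = \frac{1}{- \frac{48288}{7} + 454} = \frac{1}{- \frac{45110}{7}} = - \frac{7}{45110}$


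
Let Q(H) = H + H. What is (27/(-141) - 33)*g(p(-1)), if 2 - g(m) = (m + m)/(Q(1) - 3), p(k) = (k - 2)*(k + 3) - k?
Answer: 12480/47 ≈ 265.53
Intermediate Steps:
Q(H) = 2*H
p(k) = -k + (-2 + k)*(3 + k) (p(k) = (-2 + k)*(3 + k) - k = -k + (-2 + k)*(3 + k))
g(m) = 2 + 2*m (g(m) = 2 - (m + m)/(2*1 - 3) = 2 - 2*m/(2 - 3) = 2 - 2*m/(-1) = 2 - 2*m*(-1) = 2 - (-2)*m = 2 + 2*m)
(27/(-141) - 33)*g(p(-1)) = (27/(-141) - 33)*(2 + 2*(-6 + (-1)**2)) = (27*(-1/141) - 33)*(2 + 2*(-6 + 1)) = (-9/47 - 33)*(2 + 2*(-5)) = -1560*(2 - 10)/47 = -1560/47*(-8) = 12480/47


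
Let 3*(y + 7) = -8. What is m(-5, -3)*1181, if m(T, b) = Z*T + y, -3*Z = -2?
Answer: -15353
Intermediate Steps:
y = -29/3 (y = -7 + (⅓)*(-8) = -7 - 8/3 = -29/3 ≈ -9.6667)
Z = ⅔ (Z = -⅓*(-2) = ⅔ ≈ 0.66667)
m(T, b) = -29/3 + 2*T/3 (m(T, b) = 2*T/3 - 29/3 = -29/3 + 2*T/3)
m(-5, -3)*1181 = (-29/3 + (⅔)*(-5))*1181 = (-29/3 - 10/3)*1181 = -13*1181 = -15353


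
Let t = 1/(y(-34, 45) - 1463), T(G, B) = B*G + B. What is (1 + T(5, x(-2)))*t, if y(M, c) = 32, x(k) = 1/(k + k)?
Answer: 1/2862 ≈ 0.00034941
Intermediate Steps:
x(k) = 1/(2*k)
T(G, B) = B + B*G
t = -1/1431 (t = 1/(32 - 1463) = 1/(-1431) = -1/1431 ≈ -0.00069881)
(1 + T(5, x(-2)))*t = (1 + ((½)/(-2))*(1 + 5))*(-1/1431) = (1 + ((½)*(-½))*6)*(-1/1431) = (1 - ¼*6)*(-1/1431) = (1 - 3/2)*(-1/1431) = -½*(-1/1431) = 1/2862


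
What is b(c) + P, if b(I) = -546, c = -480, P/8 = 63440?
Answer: 506974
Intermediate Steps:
P = 507520 (P = 8*63440 = 507520)
b(c) + P = -546 + 507520 = 506974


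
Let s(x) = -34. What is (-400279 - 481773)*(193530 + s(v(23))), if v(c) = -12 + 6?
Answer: -170673533792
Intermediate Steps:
v(c) = -6
(-400279 - 481773)*(193530 + s(v(23))) = (-400279 - 481773)*(193530 - 34) = -882052*193496 = -170673533792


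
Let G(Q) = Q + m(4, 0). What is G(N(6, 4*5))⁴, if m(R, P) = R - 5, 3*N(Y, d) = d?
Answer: 83521/81 ≈ 1031.1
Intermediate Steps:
N(Y, d) = d/3
m(R, P) = -5 + R
G(Q) = -1 + Q (G(Q) = Q + (-5 + 4) = Q - 1 = -1 + Q)
G(N(6, 4*5))⁴ = (-1 + (4*5)/3)⁴ = (-1 + (⅓)*20)⁴ = (-1 + 20/3)⁴ = (17/3)⁴ = 83521/81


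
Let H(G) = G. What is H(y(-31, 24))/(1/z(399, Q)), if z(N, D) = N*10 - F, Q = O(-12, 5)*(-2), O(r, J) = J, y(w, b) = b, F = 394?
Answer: 86304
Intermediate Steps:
Q = -10 (Q = 5*(-2) = -10)
z(N, D) = -394 + 10*N (z(N, D) = N*10 - 1*394 = 10*N - 394 = -394 + 10*N)
H(y(-31, 24))/(1/z(399, Q)) = 24/(1/(-394 + 10*399)) = 24/(1/(-394 + 3990)) = 24/(1/3596) = 24*3596 = 86304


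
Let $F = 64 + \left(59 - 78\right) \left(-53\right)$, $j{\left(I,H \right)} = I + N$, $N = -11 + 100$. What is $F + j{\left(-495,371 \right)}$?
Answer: $665$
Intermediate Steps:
$N = 89$
$j{\left(I,H \right)} = 89 + I$ ($j{\left(I,H \right)} = I + 89 = 89 + I$)
$F = 1071$ ($F = 64 - -1007 = 64 + 1007 = 1071$)
$F + j{\left(-495,371 \right)} = 1071 + \left(89 - 495\right) = 1071 - 406 = 665$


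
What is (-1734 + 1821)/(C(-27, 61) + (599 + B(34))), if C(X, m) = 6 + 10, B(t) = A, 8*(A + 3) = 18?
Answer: 116/819 ≈ 0.14164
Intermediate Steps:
A = -3/4 (A = -3 + (1/8)*18 = -3 + 9/4 = -3/4 ≈ -0.75000)
B(t) = -3/4
C(X, m) = 16
(-1734 + 1821)/(C(-27, 61) + (599 + B(34))) = (-1734 + 1821)/(16 + (599 - 3/4)) = 87/(16 + 2393/4) = 87/(2457/4) = 87*(4/2457) = 116/819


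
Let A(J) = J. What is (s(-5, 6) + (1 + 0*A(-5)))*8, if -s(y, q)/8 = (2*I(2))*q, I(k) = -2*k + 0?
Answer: 3080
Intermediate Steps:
I(k) = -2*k
s(y, q) = 64*q (s(y, q) = -8*2*(-2*2)*q = -8*2*(-4)*q = -(-64)*q = 64*q)
(s(-5, 6) + (1 + 0*A(-5)))*8 = (64*6 + (1 + 0*(-5)))*8 = (384 + (1 + 0))*8 = (384 + 1)*8 = 385*8 = 3080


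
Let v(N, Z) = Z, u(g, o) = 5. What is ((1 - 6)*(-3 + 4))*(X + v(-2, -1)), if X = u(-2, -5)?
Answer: -20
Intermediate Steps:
X = 5
((1 - 6)*(-3 + 4))*(X + v(-2, -1)) = ((1 - 6)*(-3 + 4))*(5 - 1) = -5*1*4 = -5*4 = -20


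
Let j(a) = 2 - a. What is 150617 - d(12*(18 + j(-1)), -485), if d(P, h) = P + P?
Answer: 150113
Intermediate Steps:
d(P, h) = 2*P
150617 - d(12*(18 + j(-1)), -485) = 150617 - 2*12*(18 + (2 - 1*(-1))) = 150617 - 2*12*(18 + (2 + 1)) = 150617 - 2*12*(18 + 3) = 150617 - 2*12*21 = 150617 - 2*252 = 150617 - 1*504 = 150617 - 504 = 150113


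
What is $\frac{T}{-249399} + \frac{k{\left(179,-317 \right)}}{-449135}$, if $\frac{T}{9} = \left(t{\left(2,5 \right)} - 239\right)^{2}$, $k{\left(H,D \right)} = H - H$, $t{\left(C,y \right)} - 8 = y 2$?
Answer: $- \frac{48841}{27711} \approx -1.7625$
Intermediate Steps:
$t{\left(C,y \right)} = 8 + 2 y$ ($t{\left(C,y \right)} = 8 + y 2 = 8 + 2 y$)
$k{\left(H,D \right)} = 0$
$T = 439569$ ($T = 9 \left(\left(8 + 2 \cdot 5\right) - 239\right)^{2} = 9 \left(\left(8 + 10\right) - 239\right)^{2} = 9 \left(18 - 239\right)^{2} = 9 \left(-221\right)^{2} = 9 \cdot 48841 = 439569$)
$\frac{T}{-249399} + \frac{k{\left(179,-317 \right)}}{-449135} = \frac{439569}{-249399} + \frac{0}{-449135} = 439569 \left(- \frac{1}{249399}\right) + 0 \left(- \frac{1}{449135}\right) = - \frac{48841}{27711} + 0 = - \frac{48841}{27711}$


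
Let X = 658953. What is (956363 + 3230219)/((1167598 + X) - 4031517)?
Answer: -2093291/1102483 ≈ -1.8987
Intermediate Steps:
(956363 + 3230219)/((1167598 + X) - 4031517) = (956363 + 3230219)/((1167598 + 658953) - 4031517) = 4186582/(1826551 - 4031517) = 4186582/(-2204966) = 4186582*(-1/2204966) = -2093291/1102483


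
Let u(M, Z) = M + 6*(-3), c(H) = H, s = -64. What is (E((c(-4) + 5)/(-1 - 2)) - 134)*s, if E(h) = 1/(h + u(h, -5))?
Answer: 60056/7 ≈ 8579.4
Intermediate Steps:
u(M, Z) = -18 + M (u(M, Z) = M - 18 = -18 + M)
E(h) = 1/(-18 + 2*h) (E(h) = 1/(h + (-18 + h)) = 1/(-18 + 2*h))
(E((c(-4) + 5)/(-1 - 2)) - 134)*s = (1/(2*(-9 + (-4 + 5)/(-1 - 2))) - 134)*(-64) = (1/(2*(-9 + 1/(-3))) - 134)*(-64) = (1/(2*(-9 + 1*(-1/3))) - 134)*(-64) = (1/(2*(-9 - 1/3)) - 134)*(-64) = (1/(2*(-28/3)) - 134)*(-64) = ((1/2)*(-3/28) - 134)*(-64) = (-3/56 - 134)*(-64) = -7507/56*(-64) = 60056/7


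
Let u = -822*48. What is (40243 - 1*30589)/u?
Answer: -1609/6576 ≈ -0.24468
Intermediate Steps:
u = -39456
(40243 - 1*30589)/u = (40243 - 1*30589)/(-39456) = (40243 - 30589)*(-1/39456) = 9654*(-1/39456) = -1609/6576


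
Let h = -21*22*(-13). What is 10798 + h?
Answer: 16804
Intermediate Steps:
h = 6006 (h = -462*(-13) = 6006)
10798 + h = 10798 + 6006 = 16804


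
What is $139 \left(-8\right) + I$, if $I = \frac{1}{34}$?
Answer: $- \frac{37807}{34} \approx -1112.0$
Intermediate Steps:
$I = \frac{1}{34} \approx 0.029412$
$139 \left(-8\right) + I = 139 \left(-8\right) + \frac{1}{34} = -1112 + \frac{1}{34} = - \frac{37807}{34}$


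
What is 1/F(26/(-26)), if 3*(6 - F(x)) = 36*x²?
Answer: -⅙ ≈ -0.16667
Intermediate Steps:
F(x) = 6 - 12*x²
1/F(26/(-26)) = 1/(6 - 12*1²) = 1/(6 - 12*(-1)²) = 1/(6 - 12*1) = 1/(6 - 12) = 1/(-6) = -⅙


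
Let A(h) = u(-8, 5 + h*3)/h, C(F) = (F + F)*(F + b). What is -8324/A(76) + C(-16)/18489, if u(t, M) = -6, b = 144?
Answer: 649808920/6163 ≈ 1.0544e+5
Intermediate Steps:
C(F) = 2*F*(144 + F) (C(F) = (F + F)*(F + 144) = (2*F)*(144 + F) = 2*F*(144 + F))
A(h) = -6/h
-8324/A(76) + C(-16)/18489 = -8324/((-6/76)) + (2*(-16)*(144 - 16))/18489 = -8324/((-6*1/76)) + (2*(-16)*128)*(1/18489) = -8324/(-3/38) - 4096*1/18489 = -8324*(-38/3) - 4096/18489 = 316312/3 - 4096/18489 = 649808920/6163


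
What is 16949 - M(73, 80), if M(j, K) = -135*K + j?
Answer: 27676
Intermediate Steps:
M(j, K) = j - 135*K
16949 - M(73, 80) = 16949 - (73 - 135*80) = 16949 - (73 - 10800) = 16949 - 1*(-10727) = 16949 + 10727 = 27676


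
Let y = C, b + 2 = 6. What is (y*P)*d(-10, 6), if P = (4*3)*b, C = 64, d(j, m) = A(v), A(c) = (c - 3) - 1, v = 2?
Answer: -6144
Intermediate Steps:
b = 4 (b = -2 + 6 = 4)
A(c) = -4 + c (A(c) = (-3 + c) - 1 = -4 + c)
d(j, m) = -2 (d(j, m) = -4 + 2 = -2)
y = 64
P = 48 (P = (4*3)*4 = 12*4 = 48)
(y*P)*d(-10, 6) = (64*48)*(-2) = 3072*(-2) = -6144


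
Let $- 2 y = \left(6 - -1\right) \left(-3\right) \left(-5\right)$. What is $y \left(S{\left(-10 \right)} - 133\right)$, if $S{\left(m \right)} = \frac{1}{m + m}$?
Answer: $\frac{55881}{8} \approx 6985.1$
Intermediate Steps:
$S{\left(m \right)} = \frac{1}{2 m}$
$y = - \frac{105}{2}$ ($y = - \frac{\left(6 - -1\right) \left(-3\right) \left(-5\right)}{2} = - \frac{\left(6 + 1\right) \left(-3\right) \left(-5\right)}{2} = - \frac{7 \left(-3\right) \left(-5\right)}{2} = - \frac{\left(-21\right) \left(-5\right)}{2} = \left(- \frac{1}{2}\right) 105 = - \frac{105}{2} \approx -52.5$)
$y \left(S{\left(-10 \right)} - 133\right) = - \frac{105 \left(\frac{1}{2 \left(-10\right)} - 133\right)}{2} = - \frac{105 \left(\frac{1}{2} \left(- \frac{1}{10}\right) - 133\right)}{2} = - \frac{105 \left(- \frac{1}{20} - 133\right)}{2} = \left(- \frac{105}{2}\right) \left(- \frac{2661}{20}\right) = \frac{55881}{8}$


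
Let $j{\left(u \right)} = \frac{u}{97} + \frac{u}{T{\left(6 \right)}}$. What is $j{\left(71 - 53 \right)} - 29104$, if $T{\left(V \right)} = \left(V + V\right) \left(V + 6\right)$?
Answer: $- \frac{22584463}{776} \approx -29104.0$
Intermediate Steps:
$T{\left(V \right)} = 2 V \left(6 + V\right)$
$j{\left(u \right)} = \frac{241 u}{13968}$ ($j{\left(u \right)} = \frac{u}{97} + \frac{u}{2 \cdot 6 \left(6 + 6\right)} = u \frac{1}{97} + \frac{u}{2 \cdot 6 \cdot 12} = \frac{u}{97} + \frac{u}{144} = \frac{241 u}{13968}$)
$j{\left(71 - 53 \right)} - 29104 = \frac{241 \left(71 - 53\right)}{13968} - 29104 = \frac{241}{13968} \cdot 18 - 29104 = \frac{241}{776} - 29104 = - \frac{22584463}{776}$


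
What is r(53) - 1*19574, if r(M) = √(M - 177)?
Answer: -19574 + 2*I*√31 ≈ -19574.0 + 11.136*I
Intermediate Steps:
r(M) = √(-177 + M)
r(53) - 1*19574 = √(-177 + 53) - 1*19574 = √(-124) - 19574 = 2*I*√31 - 19574 = -19574 + 2*I*√31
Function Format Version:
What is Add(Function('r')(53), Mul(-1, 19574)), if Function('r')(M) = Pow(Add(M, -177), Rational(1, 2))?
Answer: Add(-19574, Mul(2, I, Pow(31, Rational(1, 2)))) ≈ Add(-19574., Mul(11.136, I))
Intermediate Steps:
Function('r')(M) = Pow(Add(-177, M), Rational(1, 2))
Add(Function('r')(53), Mul(-1, 19574)) = Add(Pow(Add(-177, 53), Rational(1, 2)), Mul(-1, 19574)) = Add(Pow(-124, Rational(1, 2)), -19574) = Add(Mul(2, I, Pow(31, Rational(1, 2))), -19574) = Add(-19574, Mul(2, I, Pow(31, Rational(1, 2))))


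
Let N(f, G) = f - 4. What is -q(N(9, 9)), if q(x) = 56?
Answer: -56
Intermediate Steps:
N(f, G) = -4 + f
-q(N(9, 9)) = -1*56 = -56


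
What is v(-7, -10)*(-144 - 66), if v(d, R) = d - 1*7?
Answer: 2940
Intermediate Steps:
v(d, R) = -7 + d (v(d, R) = d - 7 = -7 + d)
v(-7, -10)*(-144 - 66) = (-7 - 7)*(-144 - 66) = -14*(-210) = 2940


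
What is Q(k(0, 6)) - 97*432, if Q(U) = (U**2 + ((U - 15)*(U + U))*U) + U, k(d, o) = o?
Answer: -42510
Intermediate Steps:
Q(U) = U + U**2 + 2*U**2*(-15 + U) (Q(U) = (U**2 + ((-15 + U)*(2*U))*U) + U = (U**2 + (2*U*(-15 + U))*U) + U = (U**2 + 2*U**2*(-15 + U)) + U = U + U**2 + 2*U**2*(-15 + U))
Q(k(0, 6)) - 97*432 = 6*(1 - 29*6 + 2*6**2) - 97*432 = 6*(1 - 174 + 2*36) - 41904 = 6*(1 - 174 + 72) - 41904 = 6*(-101) - 41904 = -606 - 41904 = -42510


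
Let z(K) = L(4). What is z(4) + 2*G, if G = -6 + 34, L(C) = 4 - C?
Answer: 56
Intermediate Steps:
G = 28
z(K) = 0 (z(K) = 4 - 1*4 = 4 - 4 = 0)
z(4) + 2*G = 0 + 2*28 = 0 + 56 = 56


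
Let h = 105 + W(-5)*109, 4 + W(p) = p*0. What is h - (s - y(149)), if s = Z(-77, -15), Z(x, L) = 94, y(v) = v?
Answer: -276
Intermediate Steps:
W(p) = -4 (W(p) = -4 + p*0 = -4 + 0 = -4)
s = 94
h = -331 (h = 105 - 4*109 = 105 - 436 = -331)
h - (s - y(149)) = -331 - (94 - 1*149) = -331 - (94 - 149) = -331 - 1*(-55) = -331 + 55 = -276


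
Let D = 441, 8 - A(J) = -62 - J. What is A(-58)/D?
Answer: 4/147 ≈ 0.027211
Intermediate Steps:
A(J) = 70 + J (A(J) = 8 - (-62 - J) = 8 + (62 + J) = 70 + J)
A(-58)/D = (70 - 58)/441 = 12*(1/441) = 4/147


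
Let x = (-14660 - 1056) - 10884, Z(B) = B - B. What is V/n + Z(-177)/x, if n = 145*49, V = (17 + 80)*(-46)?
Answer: -4462/7105 ≈ -0.62801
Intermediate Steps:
Z(B) = 0
V = -4462 (V = 97*(-46) = -4462)
n = 7105
x = -26600 (x = -15716 - 10884 = -26600)
V/n + Z(-177)/x = -4462/7105 + 0/(-26600) = -4462*1/7105 + 0*(-1/26600) = -4462/7105 + 0 = -4462/7105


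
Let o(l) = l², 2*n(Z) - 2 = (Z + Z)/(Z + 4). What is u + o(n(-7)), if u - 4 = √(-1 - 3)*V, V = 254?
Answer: 136/9 + 508*I ≈ 15.111 + 508.0*I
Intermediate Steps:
n(Z) = 1 + Z/(4 + Z) (n(Z) = 1 + ((Z + Z)/(Z + 4))/2 = 1 + ((2*Z)/(4 + Z))/2 = 1 + (2*Z/(4 + Z))/2 = 1 + Z/(4 + Z))
u = 4 + 508*I (u = 4 + √(-1 - 3)*254 = 4 + √(-4)*254 = 4 + (2*I)*254 = 4 + 508*I ≈ 4.0 + 508.0*I)
u + o(n(-7)) = (4 + 508*I) + (2*(2 - 7)/(4 - 7))² = (4 + 508*I) + (2*(-5)/(-3))² = (4 + 508*I) + (2*(-⅓)*(-5))² = (4 + 508*I) + (10/3)² = (4 + 508*I) + 100/9 = 136/9 + 508*I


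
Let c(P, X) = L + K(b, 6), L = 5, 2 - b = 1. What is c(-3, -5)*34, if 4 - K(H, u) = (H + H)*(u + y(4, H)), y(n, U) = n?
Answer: -374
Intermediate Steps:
b = 1 (b = 2 - 1*1 = 2 - 1 = 1)
K(H, u) = 4 - 2*H*(4 + u) (K(H, u) = 4 - (H + H)*(u + 4) = 4 - 2*H*(4 + u))
c(P, X) = -11 (c(P, X) = 5 + (4 - 8*1 - 2*1*6) = 5 + (4 - 8 - 12) = 5 - 16 = -11)
c(-3, -5)*34 = -11*34 = -374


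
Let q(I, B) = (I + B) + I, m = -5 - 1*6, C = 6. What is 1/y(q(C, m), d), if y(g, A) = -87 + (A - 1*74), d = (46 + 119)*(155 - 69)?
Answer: 1/14029 ≈ 7.1281e-5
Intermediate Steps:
m = -11 (m = -5 - 6 = -11)
q(I, B) = B + 2*I (q(I, B) = (B + I) + I = B + 2*I)
d = 14190 (d = 165*86 = 14190)
y(g, A) = -161 + A (y(g, A) = -87 + (A - 74) = -87 + (-74 + A) = -161 + A)
1/y(q(C, m), d) = 1/(-161 + 14190) = 1/14029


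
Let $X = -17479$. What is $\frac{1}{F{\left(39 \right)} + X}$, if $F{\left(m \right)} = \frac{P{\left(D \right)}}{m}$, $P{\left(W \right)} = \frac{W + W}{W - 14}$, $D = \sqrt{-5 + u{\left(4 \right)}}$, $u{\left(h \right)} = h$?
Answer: $- \frac{5237355045}{91543727468197} + \frac{1092 i}{91543727468197} \approx -5.7211 \cdot 10^{-5} + 1.1929 \cdot 10^{-11} i$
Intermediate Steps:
$D = i$ ($D = \sqrt{-5 + 4} = \sqrt{-1} = i \approx 1.0 i$)
$P{\left(W \right)} = \frac{2 W}{-14 + W}$
$F{\left(m \right)} = \frac{2 i \left(-14 - i\right)}{197 m}$ ($F{\left(m \right)} = \frac{2 i \frac{1}{-14 + i}}{m} = \frac{2 i \frac{-14 - i}{197}}{m} = \frac{\frac{2}{197} i \left(-14 - i\right)}{m} = \frac{2 i \left(-14 - i\right)}{197 m}$)
$\frac{1}{F{\left(39 \right)} + X} = \frac{1}{\frac{2 \left(1 - 14 i\right)}{197 \cdot 39} - 17479} = \frac{1}{\frac{2}{197} \cdot \frac{1}{39} \left(1 - 14 i\right) - 17479} = \frac{1}{\left(\frac{2}{7683} - \frac{28 i}{7683}\right) - 17479} = \frac{1}{- \frac{134291155}{7683} - \frac{28 i}{7683}} = \frac{299637 \left(- \frac{134291155}{7683} + \frac{28 i}{7683}\right)}{91543727468197}$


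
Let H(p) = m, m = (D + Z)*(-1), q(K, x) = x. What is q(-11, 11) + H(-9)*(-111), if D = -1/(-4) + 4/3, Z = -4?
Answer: -1029/4 ≈ -257.25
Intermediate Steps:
D = 19/12 (D = -1*(-¼) + 4*(⅓) = ¼ + 4/3 = 19/12 ≈ 1.5833)
m = 29/12 (m = (19/12 - 4)*(-1) = -29/12*(-1) = 29/12 ≈ 2.4167)
H(p) = 29/12
q(-11, 11) + H(-9)*(-111) = 11 + (29/12)*(-111) = 11 - 1073/4 = -1029/4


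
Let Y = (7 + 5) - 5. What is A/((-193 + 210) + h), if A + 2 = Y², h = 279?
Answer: 47/296 ≈ 0.15878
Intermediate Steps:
Y = 7 (Y = 12 - 5 = 7)
A = 47 (A = -2 + 7² = -2 + 49 = 47)
A/((-193 + 210) + h) = 47/((-193 + 210) + 279) = 47/(17 + 279) = 47/296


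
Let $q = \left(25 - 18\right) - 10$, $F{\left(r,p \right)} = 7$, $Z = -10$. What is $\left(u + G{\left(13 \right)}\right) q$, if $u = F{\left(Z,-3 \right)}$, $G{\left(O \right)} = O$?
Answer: $-60$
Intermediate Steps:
$u = 7$
$q = -3$ ($q = 7 - 10 = -3$)
$\left(u + G{\left(13 \right)}\right) q = \left(7 + 13\right) \left(-3\right) = 20 \left(-3\right) = -60$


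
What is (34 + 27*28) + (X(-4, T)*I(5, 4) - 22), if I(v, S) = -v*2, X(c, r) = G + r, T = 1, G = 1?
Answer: 748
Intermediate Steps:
X(c, r) = 1 + r
I(v, S) = -2*v
(34 + 27*28) + (X(-4, T)*I(5, 4) - 22) = (34 + 27*28) + ((1 + 1)*(-2*5) - 22) = (34 + 756) + (2*(-10) - 22) = 790 + (-20 - 22) = 790 - 42 = 748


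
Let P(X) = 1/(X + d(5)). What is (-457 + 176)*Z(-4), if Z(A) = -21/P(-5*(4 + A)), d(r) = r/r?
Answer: 5901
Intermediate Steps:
d(r) = 1
P(X) = 1/(1 + X) (P(X) = 1/(X + 1) = 1/(1 + X))
Z(A) = 399 + 105*A (Z(A) = -(21 - 105*(4 + A)) = -(-399 - 105*A) = -21*(-19 - 5*A) = 399 + 105*A)
(-457 + 176)*Z(-4) = (-457 + 176)*(399 + 105*(-4)) = -281*(399 - 420) = -281*(-21) = 5901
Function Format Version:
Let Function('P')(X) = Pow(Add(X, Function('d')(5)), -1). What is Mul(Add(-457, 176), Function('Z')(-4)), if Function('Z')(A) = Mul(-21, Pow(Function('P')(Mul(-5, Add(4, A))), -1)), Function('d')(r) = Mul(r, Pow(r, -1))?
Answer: 5901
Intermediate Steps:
Function('d')(r) = 1
Function('P')(X) = Pow(Add(1, X), -1) (Function('P')(X) = Pow(Add(X, 1), -1) = Pow(Add(1, X), -1))
Function('Z')(A) = Add(399, Mul(105, A)) (Function('Z')(A) = Mul(-21, Pow(Pow(Add(1, Mul(-5, Add(4, A))), -1), -1)) = Mul(-21, Pow(Pow(Add(1, Add(-20, Mul(-5, A))), -1), -1)) = Mul(-21, Pow(Pow(Add(-19, Mul(-5, A)), -1), -1)) = Mul(-21, Add(-19, Mul(-5, A))) = Add(399, Mul(105, A)))
Mul(Add(-457, 176), Function('Z')(-4)) = Mul(Add(-457, 176), Add(399, Mul(105, -4))) = Mul(-281, Add(399, -420)) = Mul(-281, -21) = 5901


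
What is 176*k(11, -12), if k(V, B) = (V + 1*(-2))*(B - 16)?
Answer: -44352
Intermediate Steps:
k(V, B) = (-16 + B)*(-2 + V) (k(V, B) = (V - 2)*(-16 + B) = (-2 + V)*(-16 + B) = (-16 + B)*(-2 + V))
176*k(11, -12) = 176*(32 - 16*11 - 2*(-12) - 12*11) = 176*(32 - 176 + 24 - 132) = 176*(-252) = -44352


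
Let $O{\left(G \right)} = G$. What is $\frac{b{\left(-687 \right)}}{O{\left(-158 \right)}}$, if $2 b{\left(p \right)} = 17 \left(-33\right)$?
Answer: $\frac{561}{316} \approx 1.7753$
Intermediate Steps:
$b{\left(p \right)} = - \frac{561}{2}$ ($b{\left(p \right)} = \frac{17 \left(-33\right)}{2} = \frac{1}{2} \left(-561\right) = - \frac{561}{2}$)
$\frac{b{\left(-687 \right)}}{O{\left(-158 \right)}} = - \frac{561}{2 \left(-158\right)} = \left(- \frac{561}{2}\right) \left(- \frac{1}{158}\right) = \frac{561}{316}$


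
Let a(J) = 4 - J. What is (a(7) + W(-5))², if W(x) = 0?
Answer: 9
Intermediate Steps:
(a(7) + W(-5))² = ((4 - 1*7) + 0)² = ((4 - 7) + 0)² = (-3 + 0)² = (-3)² = 9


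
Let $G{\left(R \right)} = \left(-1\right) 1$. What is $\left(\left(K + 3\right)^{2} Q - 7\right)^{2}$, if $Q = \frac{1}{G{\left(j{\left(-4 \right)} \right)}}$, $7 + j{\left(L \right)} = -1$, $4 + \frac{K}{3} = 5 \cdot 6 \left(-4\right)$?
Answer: $18541724224$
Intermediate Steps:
$K = -372$ ($K = -12 + 3 \cdot 5 \cdot 6 \left(-4\right) = -12 + 3 \cdot 30 \left(-4\right) = -12 + 3 \left(-120\right) = -12 - 360 = -372$)
$j{\left(L \right)} = -8$ ($j{\left(L \right)} = -7 - 1 = -8$)
$G{\left(R \right)} = -1$
$Q = -1$ ($Q = \frac{1}{-1} = -1$)
$\left(\left(K + 3\right)^{2} Q - 7\right)^{2} = \left(\left(-372 + 3\right)^{2} \left(-1\right) - 7\right)^{2} = \left(\left(-369\right)^{2} \left(-1\right) - 7\right)^{2} = \left(136161 \left(-1\right) - 7\right)^{2} = \left(-136161 - 7\right)^{2} = \left(-136168\right)^{2} = 18541724224$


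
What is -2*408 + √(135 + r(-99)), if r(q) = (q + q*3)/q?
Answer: -816 + √139 ≈ -804.21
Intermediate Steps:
r(q) = 4 (r(q) = (q + 3*q)/q = (4*q)/q = 4)
-2*408 + √(135 + r(-99)) = -2*408 + √(135 + 4) = -816 + √139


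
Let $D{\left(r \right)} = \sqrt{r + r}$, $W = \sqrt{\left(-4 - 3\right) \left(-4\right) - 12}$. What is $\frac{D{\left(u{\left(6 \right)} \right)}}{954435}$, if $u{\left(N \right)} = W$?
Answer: $\frac{2 \sqrt{2}}{954435} \approx 2.9635 \cdot 10^{-6}$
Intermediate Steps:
$W = 4$ ($W = \sqrt{\left(-7\right) \left(-4\right) - 12} = \sqrt{28 - 12} = \sqrt{16} = 4$)
$u{\left(N \right)} = 4$
$D{\left(r \right)} = \sqrt{2} \sqrt{r}$ ($D{\left(r \right)} = \sqrt{2 r} = \sqrt{2} \sqrt{r}$)
$\frac{D{\left(u{\left(6 \right)} \right)}}{954435} = \frac{\sqrt{2} \sqrt{4}}{954435} = \sqrt{2} \cdot 2 \cdot \frac{1}{954435} = 2 \sqrt{2} \cdot \frac{1}{954435} = \frac{2 \sqrt{2}}{954435}$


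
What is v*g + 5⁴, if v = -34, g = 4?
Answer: 489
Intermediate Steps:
v*g + 5⁴ = -34*4 + 5⁴ = -136 + 625 = 489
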